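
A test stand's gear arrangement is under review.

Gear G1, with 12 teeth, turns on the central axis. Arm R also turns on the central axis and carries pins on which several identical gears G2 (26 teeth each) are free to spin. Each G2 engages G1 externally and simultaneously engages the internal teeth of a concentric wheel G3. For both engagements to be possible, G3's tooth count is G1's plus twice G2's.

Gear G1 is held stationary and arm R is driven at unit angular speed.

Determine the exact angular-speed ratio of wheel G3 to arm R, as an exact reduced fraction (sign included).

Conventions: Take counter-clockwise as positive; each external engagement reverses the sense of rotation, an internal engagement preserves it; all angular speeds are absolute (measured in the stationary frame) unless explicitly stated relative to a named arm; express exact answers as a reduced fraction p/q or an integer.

19/16

planetary set (12T centre, 26T on arm, 64T internal) — Willis relation
ring teeth: 12 + 2·26 = 64
12(ω_sun−ω_arm) = −64(ω_ring−ω_arm),  ω_sun = 0, ω_arm = 1
ω_ring = 1 − (12/64)(0−1) = 19/16
ω_out/ω_in = 19/16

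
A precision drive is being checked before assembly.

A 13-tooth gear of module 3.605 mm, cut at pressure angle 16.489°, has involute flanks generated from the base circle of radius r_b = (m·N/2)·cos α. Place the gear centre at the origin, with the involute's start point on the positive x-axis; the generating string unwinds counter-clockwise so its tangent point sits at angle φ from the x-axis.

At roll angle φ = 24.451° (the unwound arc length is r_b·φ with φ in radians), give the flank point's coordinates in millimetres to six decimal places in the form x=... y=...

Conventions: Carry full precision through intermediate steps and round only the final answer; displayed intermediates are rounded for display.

x=24.422574 y=0.571546

recognized (one wheel, involute flank): single-mesh tooth geometry, m = 3.605, N = 13
pitch radius r_p = m·N/2 = 3.605·13/2 = 23.432500
base radius r_b = r_p·cos α = 23.432500·cos 16.489° = 22.468821
roll angle φ = 24.451° = 0.42675046 rad
x = r_b·(cos φ + φ·sin φ) = 24.422574
y = r_b·(sin φ − φ·cos φ) = 0.571546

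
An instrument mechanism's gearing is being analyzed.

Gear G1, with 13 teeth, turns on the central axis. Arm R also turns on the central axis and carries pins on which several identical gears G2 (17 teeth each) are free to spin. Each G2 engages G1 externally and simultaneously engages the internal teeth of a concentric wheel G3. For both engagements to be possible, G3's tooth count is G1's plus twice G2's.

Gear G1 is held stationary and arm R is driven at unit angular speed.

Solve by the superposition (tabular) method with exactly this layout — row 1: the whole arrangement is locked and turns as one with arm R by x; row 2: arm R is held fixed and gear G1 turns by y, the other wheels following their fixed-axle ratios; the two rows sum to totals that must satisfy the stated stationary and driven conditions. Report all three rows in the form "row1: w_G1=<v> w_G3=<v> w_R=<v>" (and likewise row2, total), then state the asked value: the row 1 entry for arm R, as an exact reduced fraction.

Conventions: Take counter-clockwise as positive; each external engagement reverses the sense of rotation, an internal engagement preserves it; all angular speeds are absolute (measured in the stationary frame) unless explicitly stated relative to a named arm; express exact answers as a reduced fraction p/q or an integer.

class = planetary set [G3 = 13+2·17 = 47; Willis about the carrier]
superposition row 1 [locked train]: every member turns x
row 2: sun turns y, ring = −(13/47)·y, arm 0
boundary: total ω_sun = x + y = 0 and total ω_arm = x = 1  ⇒  y = -1, x = 1
row 2 ring = −(13/47)·(-1) = 13/47
totals (row 1 + row 2): sun 1 + (-1) = 0, ring 1 + 13/47 = 60/47, arm 1 + 0 = 1
asked cell (row1, arm) = 1

row1: w_G1=1 w_G3=1 w_R=1
row2: w_G1=-1 w_G3=13/47 w_R=0
total: w_G1=0 w_G3=60/47 w_R=1
asked value: 1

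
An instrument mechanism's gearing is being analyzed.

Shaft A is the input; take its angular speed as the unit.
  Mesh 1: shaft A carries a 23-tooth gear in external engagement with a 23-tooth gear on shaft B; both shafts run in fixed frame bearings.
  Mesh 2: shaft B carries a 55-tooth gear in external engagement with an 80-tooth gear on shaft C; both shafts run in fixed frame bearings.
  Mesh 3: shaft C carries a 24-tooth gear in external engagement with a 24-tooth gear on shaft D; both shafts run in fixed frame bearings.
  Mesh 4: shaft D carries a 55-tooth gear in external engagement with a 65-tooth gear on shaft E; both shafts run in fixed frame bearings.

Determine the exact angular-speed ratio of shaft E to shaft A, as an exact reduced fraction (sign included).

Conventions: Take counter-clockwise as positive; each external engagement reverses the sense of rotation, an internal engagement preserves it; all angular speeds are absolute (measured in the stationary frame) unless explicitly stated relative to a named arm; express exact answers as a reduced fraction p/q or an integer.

121/208

class = fixed-axis compound train [4 meshes; 4 ratios multiply, 4 sense flips]
mesh 1 [23T→23T]: running ratio 1, sense −
mesh 2 [55T→80T]: running ratio 11/16, sense +
mesh 3 [24T→24T]: running ratio 11/16, sense −
mesh 4 [55T→65T]: running ratio 121/208, sense +
ω_out/ω_in = 121/208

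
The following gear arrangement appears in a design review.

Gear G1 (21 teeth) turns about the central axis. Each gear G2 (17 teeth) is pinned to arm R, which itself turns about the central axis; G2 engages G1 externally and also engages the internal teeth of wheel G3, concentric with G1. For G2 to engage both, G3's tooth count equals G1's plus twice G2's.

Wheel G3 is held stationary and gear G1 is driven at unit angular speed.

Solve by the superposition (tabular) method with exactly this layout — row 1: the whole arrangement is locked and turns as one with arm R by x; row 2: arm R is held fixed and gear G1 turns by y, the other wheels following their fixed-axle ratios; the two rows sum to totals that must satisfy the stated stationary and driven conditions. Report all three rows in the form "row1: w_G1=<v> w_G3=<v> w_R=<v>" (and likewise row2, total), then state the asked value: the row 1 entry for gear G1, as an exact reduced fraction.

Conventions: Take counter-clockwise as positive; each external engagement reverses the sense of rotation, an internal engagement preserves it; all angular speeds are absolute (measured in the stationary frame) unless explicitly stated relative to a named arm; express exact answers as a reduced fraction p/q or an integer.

row1: w_G1=21/76 w_G3=21/76 w_R=21/76
row2: w_G1=55/76 w_G3=-21/76 w_R=0
total: w_G1=1 w_G3=0 w_R=21/76
asked value: 21/76

topology: planetary set — G1 21T / G2 17T / G3 55T, arm = carrier (Willis)
row 1 — lock + rotate with arm: ω_sun = ω_ring = ω_arm = x
row 2 (arm held, sun turns y): ω_ring = −(21/55)·y, ω_arm = 0
boundary: total ω_ring = x − (21/55)·y = 0 and total ω_sun = x + y = 1  ⇒  y = 55/76, x = 21/76
row 2 ring = −(21/55)·55/76 = -21/76
totals (row 1 + row 2): sun 21/76 + 55/76 = 1, ring 21/76 + (-21/76) = 0, arm 21/76 + 0 = 21/76
asked cell (row1, sun) = 21/76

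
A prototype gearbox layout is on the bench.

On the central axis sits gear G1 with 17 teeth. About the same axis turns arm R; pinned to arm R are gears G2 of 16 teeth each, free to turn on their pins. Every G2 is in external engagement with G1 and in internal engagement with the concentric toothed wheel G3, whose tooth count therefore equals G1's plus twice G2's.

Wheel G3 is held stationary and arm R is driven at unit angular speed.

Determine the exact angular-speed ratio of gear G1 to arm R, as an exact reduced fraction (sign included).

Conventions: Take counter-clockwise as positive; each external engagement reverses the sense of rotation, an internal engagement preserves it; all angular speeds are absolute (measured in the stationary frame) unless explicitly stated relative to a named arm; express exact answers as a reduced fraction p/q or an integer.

66/17

class = planetary set [G3 = 17+2·16 = 49; Willis about the carrier]
ring teeth: 17 + 2·16 = 49
17(ω_sun−ω_arm) = −49(ω_ring−ω_arm),  ω_ring = 0, ω_arm = 1
ω_sun = 1 − (49/17)(0−1) = 66/17
ω_out/ω_in = 66/17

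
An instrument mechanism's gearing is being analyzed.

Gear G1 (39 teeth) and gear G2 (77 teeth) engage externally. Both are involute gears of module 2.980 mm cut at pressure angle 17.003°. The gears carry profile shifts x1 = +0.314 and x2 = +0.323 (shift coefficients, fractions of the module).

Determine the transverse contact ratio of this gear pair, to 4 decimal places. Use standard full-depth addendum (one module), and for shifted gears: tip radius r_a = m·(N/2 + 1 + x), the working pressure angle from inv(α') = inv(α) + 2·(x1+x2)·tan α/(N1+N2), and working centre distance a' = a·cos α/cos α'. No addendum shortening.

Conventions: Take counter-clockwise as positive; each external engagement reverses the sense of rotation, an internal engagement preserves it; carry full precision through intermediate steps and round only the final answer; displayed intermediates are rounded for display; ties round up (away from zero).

topology: single-mesh involute geometry — m = 2.980, 39T/77T pair
base radii: r_b1 = 55.569980, r_b2 = 109.715088
tip radii: r_a1 = 62.025720, r_a2 = 118.672540
inv(α') = inv(17.003°) + 2·(+0.314+0.323)·tan α/(39+77) = 0.01238800  ⇒  α' = 18.84051°
a' = a·cos α / cos α' = 172.8400·cos 17.003°/cos 18.84051° = 174.642192
action lengths: √(r_a1²−r_b1²) = 27.552991, √(r_a2²−r_b2²) = 45.230202
base pitch p_b = π·m·cos α = 8.952730
CR = (27.552991 + 45.230202 − 174.642192·sin 18.84051°)/8.952730 = 1.830182
contact ratio ≈ 1.8302

1.8302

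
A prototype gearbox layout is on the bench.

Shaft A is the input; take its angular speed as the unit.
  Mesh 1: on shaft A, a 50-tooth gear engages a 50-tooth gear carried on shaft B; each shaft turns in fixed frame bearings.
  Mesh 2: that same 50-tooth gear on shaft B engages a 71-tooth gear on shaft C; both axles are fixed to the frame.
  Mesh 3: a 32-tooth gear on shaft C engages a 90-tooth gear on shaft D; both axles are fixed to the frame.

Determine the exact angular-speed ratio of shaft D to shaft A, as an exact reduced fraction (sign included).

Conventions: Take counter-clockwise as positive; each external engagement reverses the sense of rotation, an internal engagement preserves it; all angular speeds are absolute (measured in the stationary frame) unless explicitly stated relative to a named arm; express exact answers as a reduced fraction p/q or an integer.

-160/639

class = fixed-axis compound train [3 meshes; 3 ratios multiply, 3 sense flips]
mesh 1 [50T→50T]: running ratio 1, sense −
mesh 2 [50T→71T]: running ratio 50/71, sense +
mesh 3 [32T→90T]: running ratio 160/639, sense −
ω_out/ω_in = -160/639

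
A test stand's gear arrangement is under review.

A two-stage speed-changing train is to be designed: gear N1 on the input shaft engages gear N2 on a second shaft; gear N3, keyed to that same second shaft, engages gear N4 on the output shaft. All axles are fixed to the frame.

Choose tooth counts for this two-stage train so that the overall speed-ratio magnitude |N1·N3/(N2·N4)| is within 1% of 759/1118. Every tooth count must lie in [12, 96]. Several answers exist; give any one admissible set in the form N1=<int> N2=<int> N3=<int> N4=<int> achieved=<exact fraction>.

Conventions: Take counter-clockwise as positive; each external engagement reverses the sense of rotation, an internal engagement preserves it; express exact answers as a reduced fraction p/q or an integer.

topology: fixed-axis compound train — 2 stages, target 759/1118
target = 759/1118 in lowest terms: an exact hit needs N1·N3 = k·759 and N2·N4 = k·1118 for one integer k, every count in [12, 96]; additionally prefer no 1:1 stage (N1 ≠ N2, N3 ≠ N4)
k = 1: N1·N3 = 759 = 23·33, N2·N4 = 1118 = 13·86
achieved = 23·33/(13·86) = 759/1118; |achieved − target| = 0 ≤ 759/111800 ✓

N1=23 N2=13 N3=33 N4=86 achieved=759/1118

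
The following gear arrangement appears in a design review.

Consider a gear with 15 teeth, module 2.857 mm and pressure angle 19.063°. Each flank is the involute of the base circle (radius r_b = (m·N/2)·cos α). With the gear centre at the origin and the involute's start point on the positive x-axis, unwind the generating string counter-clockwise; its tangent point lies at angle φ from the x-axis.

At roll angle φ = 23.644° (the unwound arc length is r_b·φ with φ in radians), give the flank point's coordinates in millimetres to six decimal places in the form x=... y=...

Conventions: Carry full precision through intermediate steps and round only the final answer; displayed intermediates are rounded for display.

x=21.904116 y=0.466377

recognized (one wheel, involute flank): single-mesh tooth geometry, m = 2.857, N = 15
pitch radius r_p = m·N/2 = 2.857·15/2 = 21.427500
base radius r_b = r_p·cos α = 21.427500·cos 19.063° = 20.252416
roll angle φ = 23.644° = 0.41266565 rad
x = r_b·(cos φ + φ·sin φ) = 21.904116
y = r_b·(sin φ − φ·cos φ) = 0.466377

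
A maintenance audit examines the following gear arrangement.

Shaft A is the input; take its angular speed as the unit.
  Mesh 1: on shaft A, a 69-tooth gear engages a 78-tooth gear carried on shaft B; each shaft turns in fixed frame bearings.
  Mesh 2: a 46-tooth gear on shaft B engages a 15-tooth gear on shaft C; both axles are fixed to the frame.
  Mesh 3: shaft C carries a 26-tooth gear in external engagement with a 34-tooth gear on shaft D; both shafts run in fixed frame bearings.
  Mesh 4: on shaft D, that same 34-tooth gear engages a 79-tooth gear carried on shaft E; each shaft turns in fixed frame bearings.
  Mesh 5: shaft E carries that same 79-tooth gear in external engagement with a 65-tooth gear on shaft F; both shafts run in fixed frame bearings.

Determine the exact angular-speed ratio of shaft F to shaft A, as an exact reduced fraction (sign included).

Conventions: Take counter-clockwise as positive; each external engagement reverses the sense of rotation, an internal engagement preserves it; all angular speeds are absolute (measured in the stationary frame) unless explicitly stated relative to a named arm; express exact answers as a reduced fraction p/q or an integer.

-1058/975

class = fixed-axis compound train [5 meshes; 5 ratios multiply, 5 sense flips]
mesh 1 [69T→78T]: running ratio 23/26, sense −
mesh 2 [46T→15T]: running ratio 529/195, sense +
mesh 3 [26T→34T]: running ratio 529/255, sense −
mesh 4 [34T→79T]: running ratio 1058/1185, sense +
mesh 5 [79T→65T]: running ratio 1058/975, sense −
ω_out/ω_in = -1058/975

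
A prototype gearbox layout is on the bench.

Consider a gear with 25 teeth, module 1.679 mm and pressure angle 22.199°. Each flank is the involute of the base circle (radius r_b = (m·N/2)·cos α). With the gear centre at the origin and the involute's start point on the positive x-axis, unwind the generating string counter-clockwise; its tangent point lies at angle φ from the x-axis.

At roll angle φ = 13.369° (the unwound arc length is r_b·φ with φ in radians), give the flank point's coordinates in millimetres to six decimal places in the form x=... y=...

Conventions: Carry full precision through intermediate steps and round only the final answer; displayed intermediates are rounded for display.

x=19.953646 y=0.081838

topology: single-mesh involute geometry — m = 1.679, N = 25
pitch radius r_p = m·N/2 = 1.679·25/2 = 20.987500
base radius r_b = r_p·cos α = 20.987500·cos 22.199° = 19.431847
roll angle φ = 13.369° = 0.23333307 rad
x = r_b·(cos φ + φ·sin φ) = 19.953646
y = r_b·(sin φ − φ·cos φ) = 0.081838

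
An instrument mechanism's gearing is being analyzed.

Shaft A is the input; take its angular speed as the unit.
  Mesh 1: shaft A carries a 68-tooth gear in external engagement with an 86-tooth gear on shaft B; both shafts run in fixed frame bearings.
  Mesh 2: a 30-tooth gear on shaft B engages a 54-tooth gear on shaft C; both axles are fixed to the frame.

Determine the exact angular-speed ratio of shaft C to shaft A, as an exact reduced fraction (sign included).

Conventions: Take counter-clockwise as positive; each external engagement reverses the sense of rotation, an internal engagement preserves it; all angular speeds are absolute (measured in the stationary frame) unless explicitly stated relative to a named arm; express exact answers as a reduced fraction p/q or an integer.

170/387

class = fixed-axis compound train [2 meshes; 2 ratios multiply, 2 sense flips]
mesh 1 [68T→86T]: running ratio 34/43, sense −
mesh 2 [30T→54T]: running ratio 170/387, sense +
ω_out/ω_in = 170/387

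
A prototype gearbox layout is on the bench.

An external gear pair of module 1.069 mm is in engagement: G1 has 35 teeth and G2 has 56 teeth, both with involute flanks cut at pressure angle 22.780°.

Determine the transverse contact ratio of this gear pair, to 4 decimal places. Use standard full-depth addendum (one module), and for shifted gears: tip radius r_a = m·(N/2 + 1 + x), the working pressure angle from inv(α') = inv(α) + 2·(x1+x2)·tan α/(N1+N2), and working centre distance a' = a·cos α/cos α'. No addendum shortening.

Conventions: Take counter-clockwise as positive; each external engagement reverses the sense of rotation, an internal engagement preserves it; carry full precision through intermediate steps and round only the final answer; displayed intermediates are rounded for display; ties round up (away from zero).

recognized (one external pair, fixed centres): single-mesh tooth geometry, m = 1.069, N1 = 35, N2 = 56
base radii: r_b1 = 17.248284, r_b2 = 27.597255
tip radii: r_a1 = 19.776500, r_a2 = 31.001000
no profile shift: α' = α, a' = a
action lengths: √(r_a1²−r_b1²) = 9.675052, √(r_a2²−r_b2²) = 14.122801
base pitch p_b = π·m·cos α = 3.096405
CR = (9.675052 + 14.122801 − 48.639500·sin 22.78000°)/3.096405 = 1.603454
contact ratio ≈ 1.6035

1.6035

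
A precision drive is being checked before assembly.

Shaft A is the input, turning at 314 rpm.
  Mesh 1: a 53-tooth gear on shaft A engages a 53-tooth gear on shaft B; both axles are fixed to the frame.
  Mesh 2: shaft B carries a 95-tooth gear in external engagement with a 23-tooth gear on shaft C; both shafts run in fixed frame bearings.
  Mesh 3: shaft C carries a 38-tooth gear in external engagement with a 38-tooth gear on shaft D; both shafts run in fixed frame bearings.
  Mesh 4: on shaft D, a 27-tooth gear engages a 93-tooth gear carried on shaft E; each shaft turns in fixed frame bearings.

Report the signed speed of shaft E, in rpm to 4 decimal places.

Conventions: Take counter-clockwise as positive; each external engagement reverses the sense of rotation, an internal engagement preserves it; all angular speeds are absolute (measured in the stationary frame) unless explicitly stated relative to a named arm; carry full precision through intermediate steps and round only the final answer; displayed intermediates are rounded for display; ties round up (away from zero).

+376.5358 rpm

4-mesh fixed-axis compound train (all bearings frame-fixed)
mesh 1 [53T→53T]: ω = 314.0000×53/53 = 314.0000 rpm, sense flips to −
mesh 2 [95T→23T]: ω = 314.0000×95/23 = 1296.9565 rpm, sense flips to +
mesh 3 [38T→38T]: ω = 1296.9565×38/38 = 1296.9565 rpm, sense flips to −
mesh 4 [27T→93T]: ω = 1296.9565×27/93 = 376.5358 rpm, sense flips to +
signed output speed = +376.5358 rpm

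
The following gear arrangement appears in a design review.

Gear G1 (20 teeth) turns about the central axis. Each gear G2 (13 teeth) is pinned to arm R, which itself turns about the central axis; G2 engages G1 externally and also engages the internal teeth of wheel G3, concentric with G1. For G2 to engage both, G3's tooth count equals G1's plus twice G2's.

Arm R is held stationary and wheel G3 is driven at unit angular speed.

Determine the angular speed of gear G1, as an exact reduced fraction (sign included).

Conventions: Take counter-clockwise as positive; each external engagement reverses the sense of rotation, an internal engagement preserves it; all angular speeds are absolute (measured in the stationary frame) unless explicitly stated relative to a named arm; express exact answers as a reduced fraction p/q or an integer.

planetary set (20T centre, 13T on arm, 46T internal) — Willis relation
ring teeth: 20 + 2·13 = 46
20(ω_sun−ω_arm) = −46(ω_ring−ω_arm),  ω_arm = 0, ω_ring = 1
ω_sun = 0 − (46/20)(1−0) = -23/10
exact speed ratio = -23/10

-23/10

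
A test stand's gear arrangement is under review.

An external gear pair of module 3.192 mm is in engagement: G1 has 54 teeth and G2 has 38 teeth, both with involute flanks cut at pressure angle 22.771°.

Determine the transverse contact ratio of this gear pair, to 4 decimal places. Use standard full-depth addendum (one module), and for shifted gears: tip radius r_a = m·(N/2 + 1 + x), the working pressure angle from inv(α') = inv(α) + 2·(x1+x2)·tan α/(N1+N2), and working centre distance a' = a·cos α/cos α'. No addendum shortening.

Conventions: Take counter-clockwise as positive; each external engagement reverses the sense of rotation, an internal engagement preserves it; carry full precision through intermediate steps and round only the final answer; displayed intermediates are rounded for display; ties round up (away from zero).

recognized (one external pair, fixed centres): single-mesh tooth geometry, m = 3.192, N1 = 54, N2 = 38
base radii: r_b1 = 79.466748, r_b2 = 55.921045
tip radii: r_a1 = 89.376000, r_a2 = 63.840000
no profile shift: α' = α, a' = a
action lengths: √(r_a1²−r_b1²) = 40.903611, √(r_a2²−r_b2²) = 30.795817
base pitch p_b = π·m·cos α = 9.246376
CR = (40.903611 + 30.795817 − 146.832000·sin 22.77100°)/9.246376 = 1.608009
contact ratio ≈ 1.6080

1.6080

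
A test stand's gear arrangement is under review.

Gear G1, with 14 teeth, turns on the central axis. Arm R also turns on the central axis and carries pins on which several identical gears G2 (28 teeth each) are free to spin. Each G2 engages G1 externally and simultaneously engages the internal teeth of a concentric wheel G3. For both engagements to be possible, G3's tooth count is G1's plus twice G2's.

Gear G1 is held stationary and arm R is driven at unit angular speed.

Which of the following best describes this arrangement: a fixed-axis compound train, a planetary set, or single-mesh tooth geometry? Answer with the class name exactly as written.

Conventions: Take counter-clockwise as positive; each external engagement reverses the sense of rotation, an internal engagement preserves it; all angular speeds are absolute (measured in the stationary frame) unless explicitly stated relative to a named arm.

planetary set

planetary set (14T centre, 28T on arm, 70T internal) — Willis relation
classification: planetary set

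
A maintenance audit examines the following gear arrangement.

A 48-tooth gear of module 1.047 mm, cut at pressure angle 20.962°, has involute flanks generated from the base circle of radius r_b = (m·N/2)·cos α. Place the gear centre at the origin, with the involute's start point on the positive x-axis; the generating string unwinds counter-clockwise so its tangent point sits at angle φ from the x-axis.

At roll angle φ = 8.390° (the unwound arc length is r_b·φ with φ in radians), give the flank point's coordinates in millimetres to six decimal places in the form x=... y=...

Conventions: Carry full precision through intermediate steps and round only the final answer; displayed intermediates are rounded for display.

single-mesh involute tooth geometry (48T wheel at module 1.047)
pitch radius r_p = m·N/2 = 1.047·48/2 = 25.128000
base radius r_b = r_p·cos α = 25.128000·cos 20.962° = 23.464976
roll angle φ = 8.390° = 0.14643312 rad
x = r_b·(cos φ + φ·sin φ) = 23.715205
y = r_b·(sin φ − φ·cos φ) = 0.024507

x=23.715205 y=0.024507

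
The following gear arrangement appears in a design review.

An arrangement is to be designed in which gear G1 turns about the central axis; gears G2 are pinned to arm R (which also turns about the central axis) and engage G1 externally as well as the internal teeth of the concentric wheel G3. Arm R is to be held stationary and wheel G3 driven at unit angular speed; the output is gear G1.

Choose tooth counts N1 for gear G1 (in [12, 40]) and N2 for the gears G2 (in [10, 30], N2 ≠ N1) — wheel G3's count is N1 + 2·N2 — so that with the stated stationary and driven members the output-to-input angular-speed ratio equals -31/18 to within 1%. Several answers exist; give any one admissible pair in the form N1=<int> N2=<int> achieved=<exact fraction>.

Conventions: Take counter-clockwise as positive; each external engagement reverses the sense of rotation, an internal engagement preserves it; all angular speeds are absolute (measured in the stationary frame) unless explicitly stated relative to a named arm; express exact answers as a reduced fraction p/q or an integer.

N1=36 N2=13 achieved=-31/18

planetary set to be sized for -31/18 (Willis relation)
Willis with ω_arm = 0: ω_sun/ω_ring = −N3/N1; set equal to -31/18  ⇒  N3/N1 = −(-31/18) = 31/18
N3 = N1 + 2·N2  ⇒  N2/N1 = (N3/N1 − 1)/2 = (31/18 − 1)/2 = 13/36
smallest multiple with N1 ≥ 12 and N2 ≥ 10: k = 1  ⇒  N1 = 1·36 = 36, N2 = 1·13 = 13 (N1 ≤ 40, N2 ≤ 30, N2 ≠ N1 ✓), N3 = 36 + 2·13 = 62
check: −N3/N1 with N1 = 36, N3 = 62 gives -31/18; |achieved − target| = 0 ≤ 31/1800 ✓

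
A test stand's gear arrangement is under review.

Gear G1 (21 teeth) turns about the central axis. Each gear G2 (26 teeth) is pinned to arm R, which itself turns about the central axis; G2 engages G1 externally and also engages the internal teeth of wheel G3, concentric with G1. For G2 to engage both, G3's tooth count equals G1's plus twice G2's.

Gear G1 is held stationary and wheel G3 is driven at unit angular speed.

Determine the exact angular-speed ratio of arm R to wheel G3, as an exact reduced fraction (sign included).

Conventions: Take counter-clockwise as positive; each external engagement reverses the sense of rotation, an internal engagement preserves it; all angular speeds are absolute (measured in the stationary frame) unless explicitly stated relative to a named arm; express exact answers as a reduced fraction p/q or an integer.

planetary set (21T centre, 26T on arm, 73T internal) — Willis relation
ring teeth: 21 + 2·26 = 73
21(ω_sun−ω_arm) = −73(ω_ring−ω_arm),  ω_sun = 0, ω_ring = 1
21(0−ω_arm) = −73(1−ω_arm)  ⇒  94·ω_arm = 73  ⇒  ω_arm = 73/94
ω_out/ω_in = 73/94

73/94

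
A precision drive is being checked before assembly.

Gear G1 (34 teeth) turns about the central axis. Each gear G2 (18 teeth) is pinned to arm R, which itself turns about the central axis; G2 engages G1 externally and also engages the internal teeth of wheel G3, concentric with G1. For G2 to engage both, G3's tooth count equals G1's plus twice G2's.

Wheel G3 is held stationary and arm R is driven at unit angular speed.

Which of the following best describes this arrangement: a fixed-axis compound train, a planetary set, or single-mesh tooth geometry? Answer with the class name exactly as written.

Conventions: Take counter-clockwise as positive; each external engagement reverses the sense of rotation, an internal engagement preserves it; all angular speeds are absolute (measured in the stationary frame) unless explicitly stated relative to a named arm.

planetary set

topology: planetary set — G1 34T / G2 18T / G3 70T, arm = carrier (Willis)
classification: planetary set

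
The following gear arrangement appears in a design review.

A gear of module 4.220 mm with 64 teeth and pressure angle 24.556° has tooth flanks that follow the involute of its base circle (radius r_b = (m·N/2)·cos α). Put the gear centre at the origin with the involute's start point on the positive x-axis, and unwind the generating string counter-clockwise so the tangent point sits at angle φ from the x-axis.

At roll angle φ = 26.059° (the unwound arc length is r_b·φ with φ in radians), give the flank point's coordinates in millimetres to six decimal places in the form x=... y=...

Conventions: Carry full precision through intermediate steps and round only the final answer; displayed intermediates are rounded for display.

topology: single-mesh involute geometry — m = 4.220, N = 64
pitch radius r_p = m·N/2 = 4.220·64/2 = 135.040000
base radius r_b = r_p·cos α = 135.040000·cos 24.556° = 122.826378
roll angle φ = 26.059° = 0.45481535 rad
x = r_b·(cos φ + φ·sin φ) = 134.880672
y = r_b·(sin φ − φ·cos φ) = 3.772813

x=134.880672 y=3.772813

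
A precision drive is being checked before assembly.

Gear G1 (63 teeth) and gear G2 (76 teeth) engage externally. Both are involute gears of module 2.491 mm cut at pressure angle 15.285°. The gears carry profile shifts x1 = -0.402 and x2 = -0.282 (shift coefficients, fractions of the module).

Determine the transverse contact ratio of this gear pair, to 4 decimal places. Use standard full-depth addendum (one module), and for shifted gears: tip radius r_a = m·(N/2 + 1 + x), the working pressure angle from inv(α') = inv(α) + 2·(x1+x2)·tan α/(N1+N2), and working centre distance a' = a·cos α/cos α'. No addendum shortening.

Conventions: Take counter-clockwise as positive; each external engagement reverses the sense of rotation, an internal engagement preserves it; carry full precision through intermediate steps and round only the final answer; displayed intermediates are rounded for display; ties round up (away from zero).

recognized (one external pair, fixed centres): single-mesh tooth geometry, m = 2.491, N1 = 63, N2 = 76
base radii: r_b1 = 75.690863, r_b2 = 91.309612
tip radii: r_a1 = 79.956118, r_a2 = 96.446538
inv(α') = inv(15.285°) + 2·(-0.402-0.282)·tan α/(63+76) = 0.00382447  ⇒  α' = 12.83563°
a' = a·cos α / cos α' = 173.1245·cos 15.285°/cos 12.83563° = 171.280536
action lengths: √(r_a1²−r_b1²) = 25.765755, √(r_a2²−r_b2²) = 31.056230
base pitch p_b = π·m·cos α = 7.548884
CR = (25.765755 + 31.056230 − 171.280536·sin 12.83563°)/7.548884 = 2.486617
contact ratio ≈ 2.4866

2.4866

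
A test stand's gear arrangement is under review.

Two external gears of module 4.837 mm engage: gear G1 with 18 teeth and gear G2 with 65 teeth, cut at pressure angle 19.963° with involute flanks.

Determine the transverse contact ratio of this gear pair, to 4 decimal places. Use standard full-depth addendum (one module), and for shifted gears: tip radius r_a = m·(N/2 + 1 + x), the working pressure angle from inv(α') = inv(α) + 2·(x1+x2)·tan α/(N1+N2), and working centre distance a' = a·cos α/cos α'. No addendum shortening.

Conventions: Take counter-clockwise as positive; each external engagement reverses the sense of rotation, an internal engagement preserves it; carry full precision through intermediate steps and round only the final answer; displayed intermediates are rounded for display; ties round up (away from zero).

topology: single-mesh involute geometry — m = 4.837, 18T/65T pair
base radii: r_b1 = 40.917245, r_b2 = 147.756719
tip radii: r_a1 = 48.370000, r_a2 = 162.039500
no profile shift: α' = α, a' = a
action lengths: √(r_a1²−r_b1²) = 25.796045, √(r_a2²−r_b2²) = 66.518805
base pitch p_b = π·m·cos α = 14.282813
CR = (25.796045 + 66.518805 − 200.735500·sin 19.96300°)/14.282813 = 1.665015
contact ratio ≈ 1.6650

1.6650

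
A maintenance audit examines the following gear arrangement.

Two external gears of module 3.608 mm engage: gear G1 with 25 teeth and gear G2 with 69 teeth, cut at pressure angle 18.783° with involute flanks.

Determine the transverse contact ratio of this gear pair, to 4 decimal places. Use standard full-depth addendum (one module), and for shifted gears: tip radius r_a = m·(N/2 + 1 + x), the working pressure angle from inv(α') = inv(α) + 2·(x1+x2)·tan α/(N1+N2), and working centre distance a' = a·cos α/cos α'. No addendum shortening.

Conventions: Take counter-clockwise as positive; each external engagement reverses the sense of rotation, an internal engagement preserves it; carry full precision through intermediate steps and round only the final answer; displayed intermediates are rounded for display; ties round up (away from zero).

1.7717

class = single-mesh tooth geometry [involute pair 25T × 69T, m = 3.608]
base radii: r_b1 = 42.698192, r_b2 = 117.847010
tip radii: r_a1 = 48.708000, r_a2 = 128.084000
no profile shift: α' = α, a' = a
action lengths: √(r_a1²−r_b1²) = 23.437868, √(r_a2²−r_b2²) = 50.175624
base pitch p_b = π·m·cos α = 10.731226
CR = (23.437868 + 50.175624 − 169.576000·sin 18.78300°)/10.731226 = 1.771708
contact ratio ≈ 1.7717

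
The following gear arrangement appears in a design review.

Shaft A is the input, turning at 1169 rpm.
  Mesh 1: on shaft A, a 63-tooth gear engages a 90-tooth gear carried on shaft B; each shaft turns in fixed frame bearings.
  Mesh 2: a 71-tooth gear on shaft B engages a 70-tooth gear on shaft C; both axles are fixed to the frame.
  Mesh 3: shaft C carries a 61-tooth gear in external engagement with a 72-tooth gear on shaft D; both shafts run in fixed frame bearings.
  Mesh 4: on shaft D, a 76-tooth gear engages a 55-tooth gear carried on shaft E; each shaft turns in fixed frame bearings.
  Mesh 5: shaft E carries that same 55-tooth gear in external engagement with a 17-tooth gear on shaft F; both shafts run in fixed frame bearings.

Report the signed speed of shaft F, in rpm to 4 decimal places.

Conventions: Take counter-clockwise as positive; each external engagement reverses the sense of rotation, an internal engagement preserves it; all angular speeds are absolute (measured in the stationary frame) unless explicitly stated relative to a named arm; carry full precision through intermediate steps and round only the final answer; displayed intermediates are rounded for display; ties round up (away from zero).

recognized (6 fixed axles, 5 meshes): fixed-axis compound train
mesh 1 [63T→90T]: ω = 1169.0000×63/90 = 818.3000 rpm, sense flips to −
mesh 2 [71T→70T]: ω = 818.3000×71/70 = 829.9900 rpm, sense flips to +
mesh 3 [61T→72T]: ω = 829.9900×61/72 = 703.1860 rpm, sense flips to −
mesh 4 [76T→55T]: ω = 703.1860×76/55 = 971.6752 rpm, sense flips to +
mesh 5 [55T→17T]: ω = 971.6752×55/17 = 3143.6549 rpm, sense flips to −
signed output speed = -3143.6549 rpm

-3143.6549 rpm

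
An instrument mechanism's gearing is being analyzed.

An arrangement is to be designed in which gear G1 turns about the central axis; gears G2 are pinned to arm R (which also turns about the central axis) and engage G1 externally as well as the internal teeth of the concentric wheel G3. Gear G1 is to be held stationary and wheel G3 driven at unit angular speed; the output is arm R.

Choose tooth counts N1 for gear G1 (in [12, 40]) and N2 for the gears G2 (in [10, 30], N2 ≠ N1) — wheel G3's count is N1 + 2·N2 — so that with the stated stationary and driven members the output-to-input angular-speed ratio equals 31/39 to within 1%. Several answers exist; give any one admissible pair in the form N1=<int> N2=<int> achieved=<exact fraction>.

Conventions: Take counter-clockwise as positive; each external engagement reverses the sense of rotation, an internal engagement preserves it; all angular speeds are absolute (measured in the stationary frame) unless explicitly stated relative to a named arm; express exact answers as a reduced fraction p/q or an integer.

planetary set to be sized for 31/39 (Willis relation)
Willis with ω_sun = 0: ω_arm/ω_ring = N3/(N1+N3); set equal to 31/39  ⇒  N3/N1 = (31/39)/(1 − 31/39) = 31/8
N3 = N1 + 2·N2  ⇒  N2/N1 = (N3/N1 − 1)/2 = (31/8 − 1)/2 = 23/16
smallest multiple with N1 ≥ 12 and N2 ≥ 10: k = 1  ⇒  N1 = 1·16 = 16, N2 = 1·23 = 23 (N1 ≤ 40, N2 ≤ 30, N2 ≠ N1 ✓), N3 = 16 + 2·23 = 62
check: N3/(N1+N3) with N1 = 16, N3 = 62 gives 31/39; |achieved − target| = 0 ≤ 31/3900 ✓

N1=16 N2=23 achieved=31/39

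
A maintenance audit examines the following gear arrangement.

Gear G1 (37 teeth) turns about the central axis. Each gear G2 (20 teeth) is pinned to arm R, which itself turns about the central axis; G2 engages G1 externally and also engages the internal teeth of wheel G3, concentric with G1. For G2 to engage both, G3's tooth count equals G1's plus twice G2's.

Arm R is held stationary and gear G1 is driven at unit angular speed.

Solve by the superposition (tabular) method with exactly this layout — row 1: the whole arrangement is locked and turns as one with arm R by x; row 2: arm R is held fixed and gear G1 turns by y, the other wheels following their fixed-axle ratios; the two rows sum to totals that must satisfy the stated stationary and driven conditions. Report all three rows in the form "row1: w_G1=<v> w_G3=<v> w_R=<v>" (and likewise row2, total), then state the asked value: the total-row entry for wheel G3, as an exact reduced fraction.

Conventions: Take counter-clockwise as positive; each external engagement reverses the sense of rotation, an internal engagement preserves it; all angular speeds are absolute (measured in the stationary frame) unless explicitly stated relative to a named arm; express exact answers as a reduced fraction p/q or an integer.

row1: w_G1=0 w_G3=0 w_R=0
row2: w_G1=1 w_G3=-37/77 w_R=0
total: w_G1=1 w_G3=-37/77 w_R=0
asked value: -37/77

topology: planetary set — G1 37T / G2 20T / G3 77T, arm = carrier (Willis)
row 1 (train locked, turned with arm): all members turn x
superposition row 2 [arm held]: sun y, ring −(37/77)·y, arm 0
boundary: total ω_arm = x = 0 and total ω_sun = x + y = 1  ⇒  y = 1, x = 0
row 2 ring = −(37/77)·1 = -37/77
totals (row 1 + row 2): sun 0 + 1 = 1, ring 0 + (-37/77) = -37/77, arm 0 + 0 = 0
asked cell (total, ring) = -37/77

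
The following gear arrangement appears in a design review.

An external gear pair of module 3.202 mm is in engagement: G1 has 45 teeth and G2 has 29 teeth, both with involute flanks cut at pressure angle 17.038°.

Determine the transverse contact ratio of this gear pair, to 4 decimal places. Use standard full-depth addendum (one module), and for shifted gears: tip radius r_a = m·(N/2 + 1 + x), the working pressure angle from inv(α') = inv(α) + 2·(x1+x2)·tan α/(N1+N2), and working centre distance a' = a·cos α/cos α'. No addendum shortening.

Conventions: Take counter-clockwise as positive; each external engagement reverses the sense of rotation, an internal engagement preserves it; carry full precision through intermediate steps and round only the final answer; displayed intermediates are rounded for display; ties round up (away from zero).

recognized (one external pair, fixed centres): single-mesh tooth geometry, m = 3.202, N1 = 45, N2 = 29
base radii: r_b1 = 68.882991, r_b2 = 44.391261
tip radii: r_a1 = 75.247000, r_a2 = 49.631000
no profile shift: α' = α, a' = a
action lengths: √(r_a1²−r_b1²) = 30.286046, √(r_a2²−r_b2²) = 22.195768
base pitch p_b = π·m·cos α = 9.617880
CR = (30.286046 + 22.195768 − 118.474000·sin 17.03800°)/9.617880 = 1.847417
contact ratio ≈ 1.8474

1.8474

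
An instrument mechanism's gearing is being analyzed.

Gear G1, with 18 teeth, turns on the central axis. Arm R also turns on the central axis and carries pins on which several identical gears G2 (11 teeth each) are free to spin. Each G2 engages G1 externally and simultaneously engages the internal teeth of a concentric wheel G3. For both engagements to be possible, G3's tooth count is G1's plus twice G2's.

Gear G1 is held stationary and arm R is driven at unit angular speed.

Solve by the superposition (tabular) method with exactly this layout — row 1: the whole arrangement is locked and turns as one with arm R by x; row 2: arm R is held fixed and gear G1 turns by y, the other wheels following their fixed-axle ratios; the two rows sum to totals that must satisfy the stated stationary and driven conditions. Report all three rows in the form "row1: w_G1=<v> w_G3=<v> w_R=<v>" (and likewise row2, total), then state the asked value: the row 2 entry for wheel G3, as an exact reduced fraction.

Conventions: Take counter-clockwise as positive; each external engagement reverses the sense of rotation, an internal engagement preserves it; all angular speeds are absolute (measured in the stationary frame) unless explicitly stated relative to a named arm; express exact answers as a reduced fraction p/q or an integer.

recognized (axles ride arm R): planetary set, 18/11/40 teeth
row 1: whole set turns with the arm by x
superposition row 2 [arm held]: sun y, ring −(18/40)·y, arm 0
boundary: total ω_sun = x + y = 0 and total ω_arm = x = 1  ⇒  y = -1, x = 1
row 2 ring = −(18/40)·(-1) = 9/20
totals (row 1 + row 2): sun 1 + (-1) = 0, ring 1 + 9/20 = 29/20, arm 1 + 0 = 1
asked cell (row2, ring) = 9/20

row1: w_G1=1 w_G3=1 w_R=1
row2: w_G1=-1 w_G3=9/20 w_R=0
total: w_G1=0 w_G3=29/20 w_R=1
asked value: 9/20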